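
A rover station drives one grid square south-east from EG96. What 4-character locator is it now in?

FG05

Longitude square 9; +1 → 10, wraps to 0, carry into field.
Longitude field E = 4; +1 → 5 = F.
Latitude square 6; −1 → 5.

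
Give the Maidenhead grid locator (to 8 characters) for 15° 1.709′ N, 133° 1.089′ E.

PK65ma26

Add 180° to longitude and 90° to latitude: 313.01815, 105.02848.
Field: lon ⌊313.01815/20⌋ = 15 → P; lat ⌊105.02848/10⌋ = 10 → K.
Square: lon ⌊13.01815/2⌋ = 6; lat ⌊5.02848/1⌋ = 5.
Subsquare: lon ⌊1.01815/0.0833333⌋ = 12 → m; lat ⌊0.02848/0.0416667⌋ = 0 → a.
Extended square: lon ⌊0.01815/0.00833333⌋ = 2; lat ⌊0.02848/0.00416667⌋ = 6.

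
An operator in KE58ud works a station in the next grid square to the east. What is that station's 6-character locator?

KE58vd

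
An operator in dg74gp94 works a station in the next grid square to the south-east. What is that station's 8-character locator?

DG74hp03

Longitude extended square 9; +1 → 10, wraps to 0, carry into subsquare.
Longitude subsquare g = 6; +1 → 7 = h.
Latitude extended square 4; −1 → 3.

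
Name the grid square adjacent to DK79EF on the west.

DK79df

Longitude subsquare e = 4; −1 → 3 = d.
The latitude characters are unchanged.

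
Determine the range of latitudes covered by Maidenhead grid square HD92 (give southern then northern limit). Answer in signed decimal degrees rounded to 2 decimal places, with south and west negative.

-58.00, -57.00

Field H=7, D=3: +7·20° lon, +3·10° lat → SW at lon -40°, lat -60°.
Square 9, 2: +9·2° lon, +2·1° lat → SW at lon -22°, lat -58°.
Cell spans 2° lon × 1° lat.
south -58.00, north -57.00.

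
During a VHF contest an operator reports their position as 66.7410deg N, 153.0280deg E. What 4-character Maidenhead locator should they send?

Shift to the Maidenhead origin (180°W, 90°S): lon 333.03, lat 156.74.
Field: 333.03/20 → 16 → Q, 156.74/10 → 15 → P; chars QP.
Square: 13.03/2 → 6, 6.74/1 → 6; chars 66.

QP66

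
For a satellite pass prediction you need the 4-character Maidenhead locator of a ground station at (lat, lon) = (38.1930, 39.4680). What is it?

Add 180° to longitude and 90° to latitude: 219.47, 128.19.
Field (20°×10°, letters A–R): lon ⌊219.47/20⌋ = 10 → K; lat ⌊128.19/10⌋ = 12 → M.
Square (2°×1°, digits 0–9): lon ⌊19.47/2⌋ = 9; lat ⌊8.19/1⌋ = 8.

KM98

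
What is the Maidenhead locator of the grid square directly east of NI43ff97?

Longitude extended square 9; +1 → 10, wraps to 0, carry into subsquare.
Longitude subsquare f = 5; +1 → 6 = g.
The latitude characters are unchanged.

NI43gf07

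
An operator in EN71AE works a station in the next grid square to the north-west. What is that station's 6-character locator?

EN61xf

Longitude subsquare a = 0; −1 → -1, wraps to 23 = x, carry into square.
Longitude square 7; −1 → 6.
Latitude subsquare e = 4; +1 → 5 = f.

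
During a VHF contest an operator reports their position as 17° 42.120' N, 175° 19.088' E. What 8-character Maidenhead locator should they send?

RK77pq88

Shift to the Maidenhead origin (180°W, 90°S): lon 355.31813, lat 107.70200.
Field (20°×10°, letters A–R): lon ⌊355.31813/20⌋ = 17 → R; lat ⌊107.70200/10⌋ = 10 → K.
Square (2°×1°, digits 0–9): lon ⌊15.31813/2⌋ = 7; lat ⌊7.70200/1⌋ = 7.
Subsquare (5′×2.5′, letters a–x): lon ⌊1.31813/0.0833333⌋ = 15 → p; lat ⌊0.70200/0.0416667⌋ = 16 → q.
Extended square (30″×15″, digits 0–9): lon ⌊0.06813/0.00833333⌋ = 8; lat ⌊0.03533/0.00416667⌋ = 8.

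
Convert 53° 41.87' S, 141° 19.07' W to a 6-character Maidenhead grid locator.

Add 180° to longitude and 90° to latitude: 38.6822, 36.3022.
Field: 38.6822/20 → 1 → B, 36.3022/10 → 3 → D; chars BD.
Square: 18.6822/2 → 9, 6.3022/1 → 6; chars 96.
Subsquare: 0.6822/0.0833333 → 8 → i, 0.3022/0.0416667 → 7 → h; chars ih.

BD96ih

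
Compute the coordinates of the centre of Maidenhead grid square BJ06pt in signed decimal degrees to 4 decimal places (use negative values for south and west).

Field B=1, J=9: +1·20° lon, +9·10° lat → SW at lon -160°, lat 0°.
Square 0, 6: +0·2° lon, +6·1° lat → SW at lon -160°, lat 6°.
Subsquare p=15, t=19: +15·0.0833333° lon, +19·0.0416667° lat → SW at lon -158.75°, lat 6.79167°.
Cell spans 0.0833333° lon × 0.0416667° lat. Centre is SW corner plus half of each.
latitude 6.8125, longitude -158.7083.

6.8125, -158.7083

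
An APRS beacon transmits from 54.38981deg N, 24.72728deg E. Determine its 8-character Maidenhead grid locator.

KO24ij73

Shift to the Maidenhead origin (180°W, 90°S): lon 204.72728, lat 144.38981.
Field: lon ⌊204.72728/20⌋ = 10 → K; lat ⌊144.38981/10⌋ = 14 → O.
Square: lon ⌊4.72728/2⌋ = 2; lat ⌊4.38981/1⌋ = 4.
Subsquare: lon ⌊0.72728/0.0833333⌋ = 8 → i; lat ⌊0.38981/0.0416667⌋ = 9 → j.
Extended square: lon ⌊0.06061/0.00833333⌋ = 7; lat ⌊0.01481/0.00416667⌋ = 3.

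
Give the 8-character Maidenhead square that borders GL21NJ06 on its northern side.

GL21nj07

Latitude extended square 6; +1 → 7.
The longitude characters are unchanged.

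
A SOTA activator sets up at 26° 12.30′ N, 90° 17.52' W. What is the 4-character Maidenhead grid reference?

EL46

Offset from 180°W / 90°S: lon 89.71°, lat 116.20°.
Field: lon ⌊89.71/20⌋ = 4 → E; lat ⌊116.20/10⌋ = 11 → L.
Square: lon ⌊9.71/2⌋ = 4; lat ⌊6.20/1⌋ = 6.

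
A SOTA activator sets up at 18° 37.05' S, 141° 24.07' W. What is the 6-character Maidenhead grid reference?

Add 180° to longitude and 90° to latitude: 38.5988, 71.3825.
Field: 38.5988/20 → 1 → B, 71.3825/10 → 7 → H; chars BH.
Square: 18.5988/2 → 9, 1.3825/1 → 1; chars 91.
Subsquare: 0.5988/0.0833333 → 7 → h, 0.3825/0.0416667 → 9 → j; chars hj.

BH91hj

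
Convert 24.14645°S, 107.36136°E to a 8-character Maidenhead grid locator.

Offset from 180°W / 90°S: lon 287.36136°, lat 65.85355°.
Field (20°×10°, letters A–R): lon ⌊287.36136/20⌋ = 14 → O; lat ⌊65.85355/10⌋ = 6 → G.
Square (2°×1°, digits 0–9): lon ⌊7.36136/2⌋ = 3; lat ⌊5.85355/1⌋ = 5.
Subsquare (5′×2.5′, letters a–x): lon ⌊1.36136/0.0833333⌋ = 16 → q; lat ⌊0.85355/0.0416667⌋ = 20 → u.
Extended square (30″×15″, digits 0–9): lon ⌊0.02803/0.00833333⌋ = 3; lat ⌊0.02022/0.00416667⌋ = 4.

OG35qu34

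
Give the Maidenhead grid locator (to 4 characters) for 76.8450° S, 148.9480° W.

BB53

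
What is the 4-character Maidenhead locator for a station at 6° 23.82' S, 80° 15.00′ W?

EI93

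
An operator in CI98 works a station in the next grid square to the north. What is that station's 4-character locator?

CI99

Latitude square 8; +1 → 9.
The longitude characters are unchanged.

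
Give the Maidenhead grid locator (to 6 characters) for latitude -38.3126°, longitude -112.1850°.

DF31vq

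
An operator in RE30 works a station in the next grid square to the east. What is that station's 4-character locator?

RE40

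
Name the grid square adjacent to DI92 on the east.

Longitude square 9; +1 → 10, wraps to 0, carry into field.
Longitude field D = 3; +1 → 4 = E.
The latitude characters are unchanged.

EI02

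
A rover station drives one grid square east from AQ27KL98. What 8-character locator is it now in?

Longitude extended square 9; +1 → 10, wraps to 0, carry into subsquare.
Longitude subsquare k = 10; +1 → 11 = l.
The latitude characters are unchanged.

AQ27ll08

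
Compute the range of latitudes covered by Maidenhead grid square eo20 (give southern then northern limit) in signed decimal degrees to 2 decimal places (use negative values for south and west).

50.00, 51.00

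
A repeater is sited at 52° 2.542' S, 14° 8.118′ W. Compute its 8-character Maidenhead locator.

Add 180° to longitude and 90° to latitude: 165.86470, 37.95763.
Field (20°×10°, letters A–R): 165.86470/20 → 8 → I, 37.95763/10 → 3 → D; chars ID.
Square (2°×1°, digits 0–9): 5.86470/2 → 2, 7.95763/1 → 7; chars 27.
Subsquare (5′×2.5′, letters a–x): 1.86470/0.0833333 → 22 → w, 0.95763/0.0416667 → 22 → w; chars ww.
Extended square (30″×15″, digits 0–9): 0.03137/0.00833333 → 3, 0.04097/0.00416667 → 9; chars 39.

ID27ww39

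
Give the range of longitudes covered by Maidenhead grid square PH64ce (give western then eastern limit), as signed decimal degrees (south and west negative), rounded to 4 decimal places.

Field P=15, H=7: +15·20° lon, +7·10° lat → SW at lon 120°, lat -20°.
Square 6, 4: +6·2° lon, +4·1° lat → SW at lon 132°, lat -16°.
Subsquare c=2, e=4: +2·0.0833333° lon, +4·0.0416667° lat → SW at lon 132.167°, lat -15.8333°.
Cell spans 0.0833333° lon × 0.0416667° lat.
west 132.1667, east 132.2500.

132.1667, 132.2500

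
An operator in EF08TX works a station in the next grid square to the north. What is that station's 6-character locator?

Latitude subsquare x = 23; +1 → 24, wraps to 0 = a, carry into square.
Latitude square 8; +1 → 9.
The longitude characters are unchanged.

EF09ta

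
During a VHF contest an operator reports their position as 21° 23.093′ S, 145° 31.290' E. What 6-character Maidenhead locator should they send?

Add 180° to longitude and 90° to latitude: 325.5215, 68.6151.
Field (20°×10°, letters A–R): lon ⌊325.5215/20⌋ = 16 → Q; lat ⌊68.6151/10⌋ = 6 → G.
Square (2°×1°, digits 0–9): lon ⌊5.5215/2⌋ = 2; lat ⌊8.6151/1⌋ = 8.
Subsquare (5′×2.5′, letters a–x): lon ⌊1.5215/0.0833333⌋ = 18 → s; lat ⌊0.6151/0.0416667⌋ = 14 → o.

QG28so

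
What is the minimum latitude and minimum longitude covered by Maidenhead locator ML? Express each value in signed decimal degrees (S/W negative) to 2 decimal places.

20.00, 60.00

Field M=12, L=11: +12·20° lon, +11·10° lat → SW at lon 60°, lat 20°.
latitude 20.00, longitude 60.00.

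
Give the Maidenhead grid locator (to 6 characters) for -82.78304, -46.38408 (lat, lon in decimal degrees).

GA67tf

Shift to the Maidenhead origin (180°W, 90°S): lon 133.6159, lat 7.2170.
Field: lon ⌊133.6159/20⌋ = 6 → G; lat ⌊7.2170/10⌋ = 0 → A.
Square: lon ⌊13.6159/2⌋ = 6; lat ⌊7.2170/1⌋ = 7.
Subsquare: lon ⌊1.6159/0.0833333⌋ = 19 → t; lat ⌊0.2170/0.0416667⌋ = 5 → f.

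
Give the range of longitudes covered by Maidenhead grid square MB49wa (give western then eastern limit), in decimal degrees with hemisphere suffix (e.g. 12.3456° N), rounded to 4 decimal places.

69.8333° E, 69.9167° E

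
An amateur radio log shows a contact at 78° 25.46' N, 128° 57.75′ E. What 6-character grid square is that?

Offset from 180°W / 90°S: lon 308.9625°, lat 168.4243°.
Field: 308.9625/20 → 15 → P, 168.4243/10 → 16 → Q; chars PQ.
Square: 8.9625/2 → 4, 8.4243/1 → 8; chars 48.
Subsquare: 0.9625/0.0833333 → 11 → l, 0.4243/0.0416667 → 10 → k; chars lk.

PQ48lk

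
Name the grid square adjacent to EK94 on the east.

Longitude square 9; +1 → 10, wraps to 0, carry into field.
Longitude field E = 4; +1 → 5 = F.
The latitude characters are unchanged.

FK04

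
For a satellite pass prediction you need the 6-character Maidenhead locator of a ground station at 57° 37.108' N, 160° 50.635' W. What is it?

AO97no

Offset from 180°W / 90°S: lon 19.1561°, lat 147.6185°.
Field (20°×10°, letters A–R): 19.1561/20 → 0 → A, 147.6185/10 → 14 → O; chars AO.
Square (2°×1°, digits 0–9): 19.1561/2 → 9, 7.6185/1 → 7; chars 97.
Subsquare (5′×2.5′, letters a–x): 1.1561/0.0833333 → 13 → n, 0.6185/0.0416667 → 14 → o; chars no.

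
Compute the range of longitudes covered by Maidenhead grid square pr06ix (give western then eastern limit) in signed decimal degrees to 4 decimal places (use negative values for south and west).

120.6667, 120.7500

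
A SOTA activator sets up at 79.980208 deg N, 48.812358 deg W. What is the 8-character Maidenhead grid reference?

GQ59ox25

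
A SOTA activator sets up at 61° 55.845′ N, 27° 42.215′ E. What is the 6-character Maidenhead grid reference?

KP31uw

Offset from 180°W / 90°S: lon 207.7036°, lat 151.9307°.
Field (20°×10°, letters A–R): 207.7036/20 → 10 → K, 151.9307/10 → 15 → P; chars KP.
Square (2°×1°, digits 0–9): 7.7036/2 → 3, 1.9307/1 → 1; chars 31.
Subsquare (5′×2.5′, letters a–x): 1.7036/0.0833333 → 20 → u, 0.9307/0.0416667 → 22 → w; chars uw.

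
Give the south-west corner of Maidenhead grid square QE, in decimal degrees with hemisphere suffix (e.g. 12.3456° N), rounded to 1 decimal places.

Field Q=16, E=4: +16·20° lon, +4·10° lat → SW at lon 140°, lat -50°.
latitude 50.0° S, longitude 140.0° E.

50.0° S, 140.0° E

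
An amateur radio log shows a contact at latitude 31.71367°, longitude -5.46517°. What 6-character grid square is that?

IM71gr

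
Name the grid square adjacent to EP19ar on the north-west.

EP09xs

Longitude subsquare a = 0; −1 → -1, wraps to 23 = x, carry into square.
Longitude square 1; −1 → 0.
Latitude subsquare r = 17; +1 → 18 = s.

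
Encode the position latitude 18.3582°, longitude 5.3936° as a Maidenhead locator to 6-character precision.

JK28qi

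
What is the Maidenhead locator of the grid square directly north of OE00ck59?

OE00cl50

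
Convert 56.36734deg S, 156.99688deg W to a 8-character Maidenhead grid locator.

BD13mp01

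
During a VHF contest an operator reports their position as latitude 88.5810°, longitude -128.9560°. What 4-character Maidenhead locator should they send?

CR58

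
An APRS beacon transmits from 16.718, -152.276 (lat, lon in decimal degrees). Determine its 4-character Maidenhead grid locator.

Add 180° to longitude and 90° to latitude: 27.72, 106.72.
Field: 27.72/20 → 1 → B, 106.72/10 → 10 → K; chars BK.
Square: 7.72/2 → 3, 6.72/1 → 6; chars 36.

BK36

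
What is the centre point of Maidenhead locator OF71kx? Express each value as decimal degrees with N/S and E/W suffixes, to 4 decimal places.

Field O=14, F=5: +14·20° lon, +5·10° lat → SW at lon 100°, lat -40°.
Square 7, 1: +7·2° lon, +1·1° lat → SW at lon 114°, lat -39°.
Subsquare k=10, x=23: +10·0.0833333° lon, +23·0.0416667° lat → SW at lon 114.833°, lat -38.0417°.
Cell spans 0.0833333° lon × 0.0416667° lat. Centre is SW corner plus half of each.
latitude 38.0208° S, longitude 114.8750° E.

38.0208° S, 114.8750° E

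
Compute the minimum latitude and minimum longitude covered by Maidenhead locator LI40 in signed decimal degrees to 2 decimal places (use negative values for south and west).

-10.00, 48.00

Field L=11, I=8: +11·20° lon, +8·10° lat → SW at lon 40°, lat -10°.
Square 4, 0: +4·2° lon, +0·1° lat → SW at lon 48°, lat -10°.
latitude -10.00, longitude 48.00.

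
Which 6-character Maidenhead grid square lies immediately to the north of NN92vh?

Latitude subsquare h = 7; +1 → 8 = i.
The longitude characters are unchanged.

NN92vi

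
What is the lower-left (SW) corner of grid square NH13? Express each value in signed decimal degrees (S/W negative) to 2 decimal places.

Field N=13, H=7: +13·20° lon, +7·10° lat → SW at lon 80°, lat -20°.
Square 1, 3: +1·2° lon, +3·1° lat → SW at lon 82°, lat -17°.
latitude -17.00, longitude 82.00.

-17.00, 82.00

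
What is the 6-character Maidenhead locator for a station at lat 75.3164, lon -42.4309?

GQ85sh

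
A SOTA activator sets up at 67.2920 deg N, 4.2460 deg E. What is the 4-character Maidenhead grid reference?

JP27

Offset from 180°W / 90°S: lon 184.25°, lat 157.29°.
Field: 184.25/20 → 9 → J, 157.29/10 → 15 → P; chars JP.
Square: 4.25/2 → 2, 7.29/1 → 7; chars 27.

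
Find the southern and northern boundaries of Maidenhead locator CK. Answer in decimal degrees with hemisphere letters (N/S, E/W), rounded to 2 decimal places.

10.00° N, 20.00° N

Field C=2, K=10: +2·20° lon, +10·10° lat → SW at lon -140°, lat 10°.
Cell spans 20° lon × 10° lat.
south 10.00° N, north 20.00° N.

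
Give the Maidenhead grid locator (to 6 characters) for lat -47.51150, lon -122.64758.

CE82ql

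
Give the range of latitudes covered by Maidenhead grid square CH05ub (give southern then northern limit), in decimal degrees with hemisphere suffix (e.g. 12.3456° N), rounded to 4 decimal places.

Field C=2, H=7: +2·20° lon, +7·10° lat → SW at lon -140°, lat -20°.
Square 0, 5: +0·2° lon, +5·1° lat → SW at lon -140°, lat -15°.
Subsquare u=20, b=1: +20·0.0833333° lon, +1·0.0416667° lat → SW at lon -138.333°, lat -14.9583°.
Cell spans 0.0833333° lon × 0.0416667° lat.
south 14.9583° S, north 14.9167° S.

14.9583° S, 14.9167° S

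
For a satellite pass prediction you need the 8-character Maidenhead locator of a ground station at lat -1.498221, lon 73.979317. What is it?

Add 180° to longitude and 90° to latitude: 253.97932, 88.50178.
Field: lon ⌊253.97932/20⌋ = 12 → M; lat ⌊88.50178/10⌋ = 8 → I.
Square: lon ⌊13.97932/2⌋ = 6; lat ⌊8.50178/1⌋ = 8.
Subsquare: lon ⌊1.97932/0.0833333⌋ = 23 → x; lat ⌊0.50178/0.0416667⌋ = 12 → m.
Extended square: lon ⌊0.06265/0.00833333⌋ = 7; lat ⌊0.00178/0.00416667⌋ = 0.

MI68xm70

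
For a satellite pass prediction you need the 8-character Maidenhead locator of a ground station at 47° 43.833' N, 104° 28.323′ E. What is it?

Offset from 180°W / 90°S: lon 284.47205°, lat 137.73055°.
Field: lon ⌊284.47205/20⌋ = 14 → O; lat ⌊137.73055/10⌋ = 13 → N.
Square: lon ⌊4.47205/2⌋ = 2; lat ⌊7.73055/1⌋ = 7.
Subsquare: lon ⌊0.47205/0.0833333⌋ = 5 → f; lat ⌊0.73055/0.0416667⌋ = 17 → r.
Extended square: lon ⌊0.05538/0.00833333⌋ = 6; lat ⌊0.02222/0.00416667⌋ = 5.

ON27fr65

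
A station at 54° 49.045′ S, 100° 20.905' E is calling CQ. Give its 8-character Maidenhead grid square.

Shift to the Maidenhead origin (180°W, 90°S): lon 280.34842, lat 35.18258.
Field (20°×10°, letters A–R): lon ⌊280.34842/20⌋ = 14 → O; lat ⌊35.18258/10⌋ = 3 → D.
Square (2°×1°, digits 0–9): lon ⌊0.34842/2⌋ = 0; lat ⌊5.18258/1⌋ = 5.
Subsquare (5′×2.5′, letters a–x): lon ⌊0.34842/0.0833333⌋ = 4 → e; lat ⌊0.18258/0.0416667⌋ = 4 → e.
Extended square (30″×15″, digits 0–9): lon ⌊0.01508/0.00833333⌋ = 1; lat ⌊0.01592/0.00416667⌋ = 3.

OD05ee13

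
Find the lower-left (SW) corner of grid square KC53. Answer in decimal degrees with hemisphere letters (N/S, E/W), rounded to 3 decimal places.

67.000° S, 30.000° E

Field K=10, C=2: +10·20° lon, +2·10° lat → SW at lon 20°, lat -70°.
Square 5, 3: +5·2° lon, +3·1° lat → SW at lon 30°, lat -67°.
latitude 67.000° S, longitude 30.000° E.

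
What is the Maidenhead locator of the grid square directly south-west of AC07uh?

AC07tg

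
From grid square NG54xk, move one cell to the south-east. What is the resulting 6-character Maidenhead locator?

NG64aj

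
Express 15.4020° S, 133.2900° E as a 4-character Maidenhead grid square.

PH64

Add 180° to longitude and 90° to latitude: 313.29, 74.60.
Field: 313.29/20 → 15 → P, 74.60/10 → 7 → H; chars PH.
Square: 13.29/2 → 6, 4.60/1 → 4; chars 64.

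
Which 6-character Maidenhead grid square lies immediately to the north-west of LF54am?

LF44xn

Longitude subsquare a = 0; −1 → -1, wraps to 23 = x, carry into square.
Longitude square 5; −1 → 4.
Latitude subsquare m = 12; +1 → 13 = n.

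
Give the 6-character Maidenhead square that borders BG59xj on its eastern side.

BG69aj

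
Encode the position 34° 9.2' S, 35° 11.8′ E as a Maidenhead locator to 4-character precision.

KF75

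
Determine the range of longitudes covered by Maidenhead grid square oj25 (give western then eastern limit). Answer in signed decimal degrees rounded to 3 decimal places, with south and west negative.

Field O=14, J=9: +14·20° lon, +9·10° lat → SW at lon 100°, lat 0°.
Square 2, 5: +2·2° lon, +5·1° lat → SW at lon 104°, lat 5°.
Cell spans 2° lon × 1° lat.
west 104.000, east 106.000.

104.000, 106.000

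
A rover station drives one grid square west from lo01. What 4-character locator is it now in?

KO91

Longitude square 0; −1 → -1, wraps to 9, carry into field.
Longitude field L = 11; −1 → 10 = K.
The latitude characters are unchanged.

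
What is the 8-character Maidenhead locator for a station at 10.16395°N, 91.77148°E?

NK50vd29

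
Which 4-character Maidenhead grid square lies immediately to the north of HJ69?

HK60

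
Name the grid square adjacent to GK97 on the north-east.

HK08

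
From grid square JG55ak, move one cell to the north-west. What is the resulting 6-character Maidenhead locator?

Longitude subsquare a = 0; −1 → -1, wraps to 23 = x, carry into square.
Longitude square 5; −1 → 4.
Latitude subsquare k = 10; +1 → 11 = l.

JG45xl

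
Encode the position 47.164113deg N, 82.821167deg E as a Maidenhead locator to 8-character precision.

Offset from 180°W / 90°S: lon 262.82117°, lat 137.16411°.
Field: 262.82117/20 → 13 → N, 137.16411/10 → 13 → N; chars NN.
Square: 2.82117/2 → 1, 7.16411/1 → 7; chars 17.
Subsquare: 0.82117/0.0833333 → 9 → j, 0.16411/0.0416667 → 3 → d; chars jd.
Extended square: 0.07117/0.00833333 → 8, 0.03911/0.00416667 → 9; chars 89.

NN17jd89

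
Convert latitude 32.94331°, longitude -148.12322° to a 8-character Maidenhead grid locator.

BM52ww56

Add 180° to longitude and 90° to latitude: 31.87678, 122.94331.
Field: 31.87678/20 → 1 → B, 122.94331/10 → 12 → M; chars BM.
Square: 11.87678/2 → 5, 2.94331/1 → 2; chars 52.
Subsquare: 1.87678/0.0833333 → 22 → w, 0.94331/0.0416667 → 22 → w; chars ww.
Extended square: 0.04345/0.00833333 → 5, 0.02664/0.00416667 → 6; chars 56.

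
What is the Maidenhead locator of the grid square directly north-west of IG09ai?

HG99xj

Longitude subsquare a = 0; −1 → -1, wraps to 23 = x, carry into square.
Longitude square 0; −1 → -1, wraps to 9, carry into field.
Longitude field I = 8; −1 → 7 = H.
Latitude subsquare i = 8; +1 → 9 = j.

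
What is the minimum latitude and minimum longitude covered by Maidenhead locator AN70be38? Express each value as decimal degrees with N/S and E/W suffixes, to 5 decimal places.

40.20000° N, 165.89167° W

Field A=0, N=13: +0·20° lon, +13·10° lat → SW at lon -180°, lat 40°.
Square 7, 0: +7·2° lon, +0·1° lat → SW at lon -166°, lat 40°.
Subsquare b=1, e=4: +1·0.0833333° lon, +4·0.0416667° lat → SW at lon -165.917°, lat 40.1667°.
Extended square 3, 8: +3·0.00833333° lon, +8·0.00416667° lat → SW at lon -165.892°, lat 40.2°.
latitude 40.20000° N, longitude 165.89167° W.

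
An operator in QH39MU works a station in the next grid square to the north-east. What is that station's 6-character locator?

QH39nv

Longitude subsquare m = 12; +1 → 13 = n.
Latitude subsquare u = 20; +1 → 21 = v.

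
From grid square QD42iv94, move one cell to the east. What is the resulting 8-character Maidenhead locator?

Longitude extended square 9; +1 → 10, wraps to 0, carry into subsquare.
Longitude subsquare i = 8; +1 → 9 = j.
The latitude characters are unchanged.

QD42jv04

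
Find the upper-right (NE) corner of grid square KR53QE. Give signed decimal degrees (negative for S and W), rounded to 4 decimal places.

Field K=10, R=17: +10·20° lon, +17·10° lat → SW at lon 20°, lat 80°.
Square 5, 3: +5·2° lon, +3·1° lat → SW at lon 30°, lat 83°.
Subsquare q=16, e=4: +16·0.0833333° lon, +4·0.0416667° lat → SW at lon 31.3333°, lat 83.1667°.
Cell spans 0.0833333° lon × 0.0416667° lat. NE corner is SW corner plus one full cell.
latitude 83.2083, longitude 31.4167.

83.2083, 31.4167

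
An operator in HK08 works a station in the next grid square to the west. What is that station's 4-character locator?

GK98

Longitude square 0; −1 → -1, wraps to 9, carry into field.
Longitude field H = 7; −1 → 6 = G.
The latitude characters are unchanged.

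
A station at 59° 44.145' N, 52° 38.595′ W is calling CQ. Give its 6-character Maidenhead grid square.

GO39qr

Offset from 180°W / 90°S: lon 127.3568°, lat 149.7357°.
Field: 127.3568/20 → 6 → G, 149.7357/10 → 14 → O; chars GO.
Square: 7.3568/2 → 3, 9.7357/1 → 9; chars 39.
Subsquare: 1.3568/0.0833333 → 16 → q, 0.7357/0.0416667 → 17 → r; chars qr.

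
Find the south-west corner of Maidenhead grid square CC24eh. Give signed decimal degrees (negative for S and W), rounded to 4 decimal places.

-65.7083, -135.6667

Field C=2, C=2: +2·20° lon, +2·10° lat → SW at lon -140°, lat -70°.
Square 2, 4: +2·2° lon, +4·1° lat → SW at lon -136°, lat -66°.
Subsquare e=4, h=7: +4·0.0833333° lon, +7·0.0416667° lat → SW at lon -135.667°, lat -65.7083°.
latitude -65.7083, longitude -135.6667.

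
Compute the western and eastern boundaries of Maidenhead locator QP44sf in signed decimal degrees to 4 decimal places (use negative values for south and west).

149.5000, 149.5833

Field Q=16, P=15: +16·20° lon, +15·10° lat → SW at lon 140°, lat 60°.
Square 4, 4: +4·2° lon, +4·1° lat → SW at lon 148°, lat 64°.
Subsquare s=18, f=5: +18·0.0833333° lon, +5·0.0416667° lat → SW at lon 149.5°, lat 64.2083°.
Cell spans 0.0833333° lon × 0.0416667° lat.
west 149.5000, east 149.5833.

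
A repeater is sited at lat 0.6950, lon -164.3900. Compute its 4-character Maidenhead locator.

AJ70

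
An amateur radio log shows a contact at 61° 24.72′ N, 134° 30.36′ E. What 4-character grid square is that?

PP71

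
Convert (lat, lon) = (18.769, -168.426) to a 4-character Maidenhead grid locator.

AK58

Shift to the Maidenhead origin (180°W, 90°S): lon 11.57, lat 108.77.
Field (20°×10°, letters A–R): 11.57/20 → 0 → A, 108.77/10 → 10 → K; chars AK.
Square (2°×1°, digits 0–9): 11.57/2 → 5, 8.77/1 → 8; chars 58.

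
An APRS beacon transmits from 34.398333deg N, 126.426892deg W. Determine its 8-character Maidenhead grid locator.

CM64sj85

Add 180° to longitude and 90° to latitude: 53.57311, 124.39833.
Field (20°×10°, letters A–R): lon ⌊53.57311/20⌋ = 2 → C; lat ⌊124.39833/10⌋ = 12 → M.
Square (2°×1°, digits 0–9): lon ⌊13.57311/2⌋ = 6; lat ⌊4.39833/1⌋ = 4.
Subsquare (5′×2.5′, letters a–x): lon ⌊1.57311/0.0833333⌋ = 18 → s; lat ⌊0.39833/0.0416667⌋ = 9 → j.
Extended square (30″×15″, digits 0–9): lon ⌊0.07311/0.00833333⌋ = 8; lat ⌊0.02333/0.00416667⌋ = 5.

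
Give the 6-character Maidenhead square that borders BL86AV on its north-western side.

BL76xw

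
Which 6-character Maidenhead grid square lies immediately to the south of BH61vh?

BH61vg

Latitude subsquare h = 7; −1 → 6 = g.
The longitude characters are unchanged.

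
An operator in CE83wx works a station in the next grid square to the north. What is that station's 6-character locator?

CE84wa

Latitude subsquare x = 23; +1 → 24, wraps to 0 = a, carry into square.
Latitude square 3; +1 → 4.
The longitude characters are unchanged.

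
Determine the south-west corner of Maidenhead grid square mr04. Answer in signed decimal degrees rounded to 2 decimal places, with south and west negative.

Field M=12, R=17: +12·20° lon, +17·10° lat → SW at lon 60°, lat 80°.
Square 0, 4: +0·2° lon, +4·1° lat → SW at lon 60°, lat 84°.
latitude 84.00, longitude 60.00.

84.00, 60.00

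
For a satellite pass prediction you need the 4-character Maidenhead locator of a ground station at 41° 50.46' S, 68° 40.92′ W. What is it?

FE58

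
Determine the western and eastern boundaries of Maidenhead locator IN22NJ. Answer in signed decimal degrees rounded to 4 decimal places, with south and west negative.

-14.9167, -14.8333

Field I=8, N=13: +8·20° lon, +13·10° lat → SW at lon -20°, lat 40°.
Square 2, 2: +2·2° lon, +2·1° lat → SW at lon -16°, lat 42°.
Subsquare n=13, j=9: +13·0.0833333° lon, +9·0.0416667° lat → SW at lon -14.9167°, lat 42.375°.
Cell spans 0.0833333° lon × 0.0416667° lat.
west -14.9167, east -14.8333.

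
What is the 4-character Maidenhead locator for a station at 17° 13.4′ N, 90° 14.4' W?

Shift to the Maidenhead origin (180°W, 90°S): lon 89.76, lat 107.22.
Field (20°×10°, letters A–R): lon ⌊89.76/20⌋ = 4 → E; lat ⌊107.22/10⌋ = 10 → K.
Square (2°×1°, digits 0–9): lon ⌊9.76/2⌋ = 4; lat ⌊7.22/1⌋ = 7.

EK47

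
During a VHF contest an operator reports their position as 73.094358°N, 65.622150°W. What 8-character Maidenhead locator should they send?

FQ73ec52

Offset from 180°W / 90°S: lon 114.37785°, lat 163.09436°.
Field: lon ⌊114.37785/20⌋ = 5 → F; lat ⌊163.09436/10⌋ = 16 → Q.
Square: lon ⌊14.37785/2⌋ = 7; lat ⌊3.09436/1⌋ = 3.
Subsquare: lon ⌊0.37785/0.0833333⌋ = 4 → e; lat ⌊0.09436/0.0416667⌋ = 2 → c.
Extended square: lon ⌊0.04452/0.00833333⌋ = 5; lat ⌊0.01102/0.00416667⌋ = 2.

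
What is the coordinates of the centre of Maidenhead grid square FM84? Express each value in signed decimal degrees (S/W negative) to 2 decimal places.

34.50, -63.00

Field F=5, M=12: +5·20° lon, +12·10° lat → SW at lon -80°, lat 30°.
Square 8, 4: +8·2° lon, +4·1° lat → SW at lon -64°, lat 34°.
Cell spans 2° lon × 1° lat. Centre is SW corner plus half of each.
latitude 34.50, longitude -63.00.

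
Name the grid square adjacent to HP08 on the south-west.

Longitude square 0; −1 → -1, wraps to 9, carry into field.
Longitude field H = 7; −1 → 6 = G.
Latitude square 8; −1 → 7.

GP97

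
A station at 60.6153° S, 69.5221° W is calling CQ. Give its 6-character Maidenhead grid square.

FC59fj

Offset from 180°W / 90°S: lon 110.4779°, lat 29.3847°.
Field: lon ⌊110.4779/20⌋ = 5 → F; lat ⌊29.3847/10⌋ = 2 → C.
Square: lon ⌊10.4779/2⌋ = 5; lat ⌊9.3847/1⌋ = 9.
Subsquare: lon ⌊0.4779/0.0833333⌋ = 5 → f; lat ⌊0.3847/0.0416667⌋ = 9 → j.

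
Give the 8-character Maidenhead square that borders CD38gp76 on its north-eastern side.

CD38gp87

Longitude extended square 7; +1 → 8.
Latitude extended square 6; +1 → 7.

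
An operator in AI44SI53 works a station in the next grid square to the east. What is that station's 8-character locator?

AI44si63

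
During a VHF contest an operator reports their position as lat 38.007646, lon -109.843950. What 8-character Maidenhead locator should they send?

DM58ba81

Offset from 180°W / 90°S: lon 70.15605°, lat 128.00765°.
Field: 70.15605/20 → 3 → D, 128.00765/10 → 12 → M; chars DM.
Square: 10.15605/2 → 5, 8.00765/1 → 8; chars 58.
Subsquare: 0.15605/0.0833333 → 1 → b, 0.00765/0.0416667 → 0 → a; chars ba.
Extended square: 0.07272/0.00833333 → 8, 0.00765/0.00416667 → 1; chars 81.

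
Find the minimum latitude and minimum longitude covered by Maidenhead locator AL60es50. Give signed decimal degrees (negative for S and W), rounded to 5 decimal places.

Field A=0, L=11: +0·20° lon, +11·10° lat → SW at lon -180°, lat 20°.
Square 6, 0: +6·2° lon, +0·1° lat → SW at lon -168°, lat 20°.
Subsquare e=4, s=18: +4·0.0833333° lon, +18·0.0416667° lat → SW at lon -167.667°, lat 20.75°.
Extended square 5, 0: +5·0.00833333° lon, +0·0.00416667° lat → SW at lon -167.625°, lat 20.75°.
latitude 20.75000, longitude -167.62500.

20.75000, -167.62500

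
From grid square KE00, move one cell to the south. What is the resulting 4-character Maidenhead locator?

KD09

Latitude square 0; −1 → -1, wraps to 9, carry into field.
Latitude field E = 4; −1 → 3 = D.
The longitude characters are unchanged.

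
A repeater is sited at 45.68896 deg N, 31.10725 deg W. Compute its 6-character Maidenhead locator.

HN45kq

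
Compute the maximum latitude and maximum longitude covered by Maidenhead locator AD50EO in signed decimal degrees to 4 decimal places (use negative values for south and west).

-59.3750, -169.5833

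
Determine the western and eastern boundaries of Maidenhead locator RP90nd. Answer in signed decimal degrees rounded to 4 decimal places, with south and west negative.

Field R=17, P=15: +17·20° lon, +15·10° lat → SW at lon 160°, lat 60°.
Square 9, 0: +9·2° lon, +0·1° lat → SW at lon 178°, lat 60°.
Subsquare n=13, d=3: +13·0.0833333° lon, +3·0.0416667° lat → SW at lon 179.083°, lat 60.125°.
Cell spans 0.0833333° lon × 0.0416667° lat.
west 179.0833, east 179.1667.

179.0833, 179.1667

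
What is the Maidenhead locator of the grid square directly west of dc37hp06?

Longitude extended square 0; −1 → -1, wraps to 9, carry into subsquare.
Longitude subsquare h = 7; −1 → 6 = g.
The latitude characters are unchanged.

DC37gp96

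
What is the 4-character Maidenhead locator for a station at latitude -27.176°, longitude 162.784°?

Shift to the Maidenhead origin (180°W, 90°S): lon 342.78, lat 62.82.
Field (20°×10°, letters A–R): lon ⌊342.78/20⌋ = 17 → R; lat ⌊62.82/10⌋ = 6 → G.
Square (2°×1°, digits 0–9): lon ⌊2.78/2⌋ = 1; lat ⌊2.82/1⌋ = 2.

RG12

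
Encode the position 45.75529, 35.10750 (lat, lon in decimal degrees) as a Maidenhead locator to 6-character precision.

KN75ns

Add 180° to longitude and 90° to latitude: 215.1075, 135.7553.
Field: 215.1075/20 → 10 → K, 135.7553/10 → 13 → N; chars KN.
Square: 15.1075/2 → 7, 5.7553/1 → 5; chars 75.
Subsquare: 1.1075/0.0833333 → 13 → n, 0.7553/0.0416667 → 18 → s; chars ns.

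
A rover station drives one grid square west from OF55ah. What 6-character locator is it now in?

OF45xh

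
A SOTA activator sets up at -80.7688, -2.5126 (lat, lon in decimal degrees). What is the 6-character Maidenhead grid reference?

IA89rf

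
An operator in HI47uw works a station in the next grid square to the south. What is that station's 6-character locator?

HI47uv

Latitude subsquare w = 22; −1 → 21 = v.
The longitude characters are unchanged.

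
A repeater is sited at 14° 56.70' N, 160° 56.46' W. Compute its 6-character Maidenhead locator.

Add 180° to longitude and 90° to latitude: 19.0590, 104.9450.
Field: lon ⌊19.0590/20⌋ = 0 → A; lat ⌊104.9450/10⌋ = 10 → K.
Square: lon ⌊19.0590/2⌋ = 9; lat ⌊4.9450/1⌋ = 4.
Subsquare: lon ⌊1.0590/0.0833333⌋ = 12 → m; lat ⌊0.9450/0.0416667⌋ = 22 → w.

AK94mw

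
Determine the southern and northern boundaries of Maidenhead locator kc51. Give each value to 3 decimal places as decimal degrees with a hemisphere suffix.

Field K=10, C=2: +10·20° lon, +2·10° lat → SW at lon 20°, lat -70°.
Square 5, 1: +5·2° lon, +1·1° lat → SW at lon 30°, lat -69°.
Cell spans 2° lon × 1° lat.
south 69.000° S, north 68.000° S.

69.000° S, 68.000° S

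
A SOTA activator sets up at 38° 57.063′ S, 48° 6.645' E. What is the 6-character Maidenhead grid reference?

Shift to the Maidenhead origin (180°W, 90°S): lon 228.1107, lat 51.0489.
Field: 228.1107/20 → 11 → L, 51.0489/10 → 5 → F; chars LF.
Square: 8.1107/2 → 4, 1.0489/1 → 1; chars 41.
Subsquare: 0.1107/0.0833333 → 1 → b, 0.0489/0.0416667 → 1 → b; chars bb.

LF41bb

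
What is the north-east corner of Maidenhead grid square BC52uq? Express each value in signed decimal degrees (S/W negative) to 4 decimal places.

-67.2917, -148.2500

Field B=1, C=2: +1·20° lon, +2·10° lat → SW at lon -160°, lat -70°.
Square 5, 2: +5·2° lon, +2·1° lat → SW at lon -150°, lat -68°.
Subsquare u=20, q=16: +20·0.0833333° lon, +16·0.0416667° lat → SW at lon -148.333°, lat -67.3333°.
Cell spans 0.0833333° lon × 0.0416667° lat. NE corner is SW corner plus one full cell.
latitude -67.2917, longitude -148.2500.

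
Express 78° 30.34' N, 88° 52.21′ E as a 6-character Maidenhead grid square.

NQ48km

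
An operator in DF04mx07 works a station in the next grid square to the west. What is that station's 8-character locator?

Longitude extended square 0; −1 → -1, wraps to 9, carry into subsquare.
Longitude subsquare m = 12; −1 → 11 = l.
The latitude characters are unchanged.

DF04lx97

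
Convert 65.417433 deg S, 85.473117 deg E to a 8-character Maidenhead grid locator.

Add 180° to longitude and 90° to latitude: 265.47312, 24.58257.
Field (20°×10°, letters A–R): lon ⌊265.47312/20⌋ = 13 → N; lat ⌊24.58257/10⌋ = 2 → C.
Square (2°×1°, digits 0–9): lon ⌊5.47312/2⌋ = 2; lat ⌊4.58257/1⌋ = 4.
Subsquare (5′×2.5′, letters a–x): lon ⌊1.47312/0.0833333⌋ = 17 → r; lat ⌊0.58257/0.0416667⌋ = 13 → n.
Extended square (30″×15″, digits 0–9): lon ⌊0.05645/0.00833333⌋ = 6; lat ⌊0.04090/0.00416667⌋ = 9.

NC24rn69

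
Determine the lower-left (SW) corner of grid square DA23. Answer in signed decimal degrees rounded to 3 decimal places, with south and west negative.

-87.000, -116.000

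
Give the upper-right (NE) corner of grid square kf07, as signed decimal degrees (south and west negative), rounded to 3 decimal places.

-32.000, 22.000

Field K=10, F=5: +10·20° lon, +5·10° lat → SW at lon 20°, lat -40°.
Square 0, 7: +0·2° lon, +7·1° lat → SW at lon 20°, lat -33°.
Cell spans 2° lon × 1° lat. NE corner is SW corner plus one full cell.
latitude -32.000, longitude 22.000.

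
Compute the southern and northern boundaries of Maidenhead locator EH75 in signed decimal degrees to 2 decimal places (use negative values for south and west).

-15.00, -14.00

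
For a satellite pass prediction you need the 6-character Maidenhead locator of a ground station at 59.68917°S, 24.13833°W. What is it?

HD70wh

Add 180° to longitude and 90° to latitude: 155.8617, 30.3108.
Field: lon ⌊155.8617/20⌋ = 7 → H; lat ⌊30.3108/10⌋ = 3 → D.
Square: lon ⌊15.8617/2⌋ = 7; lat ⌊0.3108/1⌋ = 0.
Subsquare: lon ⌊1.8617/0.0833333⌋ = 22 → w; lat ⌊0.3108/0.0416667⌋ = 7 → h.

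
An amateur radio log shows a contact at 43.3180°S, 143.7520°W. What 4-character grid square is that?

Add 180° to longitude and 90° to latitude: 36.25, 46.68.
Field (20°×10°, letters A–R): 36.25/20 → 1 → B, 46.68/10 → 4 → E; chars BE.
Square (2°×1°, digits 0–9): 16.25/2 → 8, 6.68/1 → 6; chars 86.

BE86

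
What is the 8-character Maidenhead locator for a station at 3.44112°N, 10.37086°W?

IJ43tk55

Shift to the Maidenhead origin (180°W, 90°S): lon 169.62914, lat 93.44112.
Field (20°×10°, letters A–R): 169.62914/20 → 8 → I, 93.44112/10 → 9 → J; chars IJ.
Square (2°×1°, digits 0–9): 9.62914/2 → 4, 3.44112/1 → 3; chars 43.
Subsquare (5′×2.5′, letters a–x): 1.62914/0.0833333 → 19 → t, 0.44112/0.0416667 → 10 → k; chars tk.
Extended square (30″×15″, digits 0–9): 0.04581/0.00833333 → 5, 0.02445/0.00416667 → 5; chars 55.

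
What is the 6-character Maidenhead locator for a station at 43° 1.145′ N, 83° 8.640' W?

EN83ka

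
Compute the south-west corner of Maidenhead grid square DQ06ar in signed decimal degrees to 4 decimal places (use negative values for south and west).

Field D=3, Q=16: +3·20° lon, +16·10° lat → SW at lon -120°, lat 70°.
Square 0, 6: +0·2° lon, +6·1° lat → SW at lon -120°, lat 76°.
Subsquare a=0, r=17: +0·0.0833333° lon, +17·0.0416667° lat → SW at lon -120°, lat 76.7083°.
latitude 76.7083, longitude -120.0000.

76.7083, -120.0000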